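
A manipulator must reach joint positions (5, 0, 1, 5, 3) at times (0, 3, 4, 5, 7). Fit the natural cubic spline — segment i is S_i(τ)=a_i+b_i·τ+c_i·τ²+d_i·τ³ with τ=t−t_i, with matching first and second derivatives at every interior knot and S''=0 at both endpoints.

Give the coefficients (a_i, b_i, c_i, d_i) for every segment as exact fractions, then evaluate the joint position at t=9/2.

Δ: Δ0=-5/3, Δ1=1, Δ2=4, Δ3=-1
row 1: diag=8, rhs=16; c'=1/8, d'=2
row 2: denom=4−1·1/8=31/8; d'=(18−1·2)/(31/8)=128/31
row 3: denom=6−1·8/31=178/31; d'=(-30−1·128/31)/(178/31)=-529/89
back: M3=-529/89
back: M2=128/31−8/31·-529/89=504/89
back: M1=2−1/8·504/89=115/89
M: M0=0, M1=115/89, M2=504/89, M3=-529/89, M4=0
seg 0: a=5, c=M0/2=0, d=(M1−M0)/(6·3)=115/1602, b=Δ0−h0·(2M0+M1)/6=-1235/534
seg 1: a=0, c=M1/2=115/178, d=(M2−M1)/(6·1)=389/534, b=Δ1−h1·(2M1+M2)/6=-100/267
seg 2: a=1, c=M2/2=252/89, d=(M3−M2)/(6·1)=-1033/534, b=Δ2−h2·(2M2+M3)/6=1657/534
seg 3: a=5, c=M3/2=-529/178, d=(M4−M3)/(6·2)=529/1068, b=Δ3−h3·(2M3+M4)/6=791/267
t_q=9/2 → seg 2, τ=1/2; S=1+1657/534·τ+252/89·τ²+-1033/534·τ³=4297/1424

  seg 0: a=5 b=-1235/534 c=0 d=115/1602
  seg 1: a=0 b=-100/267 c=115/178 d=389/534
  seg 2: a=1 b=1657/534 c=252/89 d=-1033/534
  seg 3: a=5 b=791/267 c=-529/178 d=529/1068
S(9/2) = 4297/1424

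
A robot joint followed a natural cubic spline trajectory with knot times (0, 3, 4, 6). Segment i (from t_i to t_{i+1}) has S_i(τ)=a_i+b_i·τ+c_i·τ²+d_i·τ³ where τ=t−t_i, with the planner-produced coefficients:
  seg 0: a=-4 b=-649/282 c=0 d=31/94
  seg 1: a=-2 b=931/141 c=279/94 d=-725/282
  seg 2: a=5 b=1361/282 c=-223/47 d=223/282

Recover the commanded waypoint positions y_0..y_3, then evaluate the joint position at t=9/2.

y_0=-4 y_1=-2 y_2=5 y_3=2
S(9/2) = 4757/752

y_0 = S_0(0) = a_0 = -4
y_1 = S_1(0) = a_1 = -2
y_2 = S_2(0) = a_2 = 5
y_3 = S_2(2) = 2
t_q=9/2 is in segment 2 (τ=1/2); S_2(τ)=4757/752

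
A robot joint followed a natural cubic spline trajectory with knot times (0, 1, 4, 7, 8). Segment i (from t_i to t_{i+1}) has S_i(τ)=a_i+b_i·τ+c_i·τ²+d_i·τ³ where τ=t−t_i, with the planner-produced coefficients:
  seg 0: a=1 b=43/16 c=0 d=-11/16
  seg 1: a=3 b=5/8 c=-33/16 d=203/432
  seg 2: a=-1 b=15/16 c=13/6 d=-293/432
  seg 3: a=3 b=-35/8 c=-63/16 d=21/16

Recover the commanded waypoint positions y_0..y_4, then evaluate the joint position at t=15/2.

y_0=1 y_1=3 y_2=-1 y_3=3 y_4=-4
S(15/2) = -1/128

y_0 = S_0(0) = a_0 = 1
y_1 = S_1(0) = a_1 = 3
y_2 = S_2(0) = a_2 = -1
y_3 = S_3(0) = a_3 = 3
y_4 = S_3(1) = -4
t_q=15/2 is in segment 3 (τ=1/2); S_3(τ)=-1/128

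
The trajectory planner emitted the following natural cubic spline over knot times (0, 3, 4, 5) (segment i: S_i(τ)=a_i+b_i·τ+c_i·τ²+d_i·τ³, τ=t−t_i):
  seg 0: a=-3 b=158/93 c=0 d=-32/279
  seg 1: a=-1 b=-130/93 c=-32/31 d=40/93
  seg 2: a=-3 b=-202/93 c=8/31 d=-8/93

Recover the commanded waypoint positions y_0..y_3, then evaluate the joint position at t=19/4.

y_0 = S_0(0) = a_0 = -3
y_1 = S_1(0) = a_1 = -1
y_2 = S_2(0) = a_2 = -3
y_3 = S_2(1) = -5
t_q=19/4 is in segment 2 (τ=3/4); S_2(τ)=-1121/248

y_0=-3 y_1=-1 y_2=-3 y_3=-5
S(19/4) = -1121/248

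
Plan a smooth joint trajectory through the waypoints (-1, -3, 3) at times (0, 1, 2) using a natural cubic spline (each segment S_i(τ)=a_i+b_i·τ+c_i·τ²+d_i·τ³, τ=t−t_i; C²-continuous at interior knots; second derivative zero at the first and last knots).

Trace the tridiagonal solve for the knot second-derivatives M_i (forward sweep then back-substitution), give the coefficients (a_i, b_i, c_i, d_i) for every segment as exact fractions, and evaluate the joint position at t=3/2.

  seg 0: a=-1 b=-4 c=0 d=2
  seg 1: a=-3 b=2 c=6 d=-2
S(3/2) = -3/4

Δ: Δ0=-2, Δ1=6
row 1: diag=4, rhs=48; c'=1/4, d'=12
back: M1=12
M: M0=0, M1=12, M2=0
seg 0: a=-1, c=M0/2=0, d=(M1−M0)/(6·1)=2, b=Δ0−h0·(2M0+M1)/6=-4
seg 1: a=-3, c=M1/2=6, d=(M2−M1)/(6·1)=-2, b=Δ1−h1·(2M1+M2)/6=2
t_q=3/2 → seg 1, τ=1/2; S=-3+2·τ+6·τ²+-2·τ³=-3/4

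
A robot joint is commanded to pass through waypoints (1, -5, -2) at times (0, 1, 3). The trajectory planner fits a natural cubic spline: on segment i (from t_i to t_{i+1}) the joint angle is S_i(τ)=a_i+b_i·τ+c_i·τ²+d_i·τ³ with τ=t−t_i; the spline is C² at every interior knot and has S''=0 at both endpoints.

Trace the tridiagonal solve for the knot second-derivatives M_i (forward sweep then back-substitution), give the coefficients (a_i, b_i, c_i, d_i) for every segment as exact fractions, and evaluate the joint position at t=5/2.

Δ: Δ0=-6, Δ1=3/2
row 1: diag=6, rhs=45; c'=1/3, d'=15/2
back: M1=15/2
M: M0=0, M1=15/2, M2=0
seg 0: a=1, c=M0/2=0, d=(M1−M0)/(6·1)=5/4, b=Δ0−h0·(2M0+M1)/6=-29/4
seg 1: a=-5, c=M1/2=15/4, d=(M2−M1)/(6·2)=-5/8, b=Δ1−h1·(2M1+M2)/6=-7/2
t_q=5/2 → seg 1, τ=3/2; S=-5+-7/2·τ+15/4·τ²+-5/8·τ³=-251/64

  seg 0: a=1 b=-29/4 c=0 d=5/4
  seg 1: a=-5 b=-7/2 c=15/4 d=-5/8
S(5/2) = -251/64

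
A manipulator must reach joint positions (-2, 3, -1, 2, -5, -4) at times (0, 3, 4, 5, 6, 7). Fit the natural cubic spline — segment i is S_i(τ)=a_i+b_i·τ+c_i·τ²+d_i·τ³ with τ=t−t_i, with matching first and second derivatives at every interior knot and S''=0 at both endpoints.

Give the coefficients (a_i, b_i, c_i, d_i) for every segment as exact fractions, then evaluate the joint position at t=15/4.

  seg 0: a=-2 b=6398/1299 c=0 d=-1411/3897
  seg 1: a=3 b=-6301/1299 c=-1411/433 d=5338/1299
  seg 2: a=-1 b=1247/1299 c=3927/433 d=-9131/1299
  seg 3: a=2 b=-2584/1299 c=-5204/433 d=9103/1299
  seg 4: a=-5 b=-6499/1299 c=3899/433 d=-3899/1299
S(15/4) = -10217/13856

Δ: Δ0=5/3, Δ1=-4, Δ2=3, Δ3=-7, Δ4=1
row 1: diag=8, rhs=-34; c'=1/8, d'=-17/4
row 2: denom=4−1·1/8=31/8; d'=(42−1·-17/4)/(31/8)=370/31
row 3: denom=4−1·8/31=116/31; d'=(-60−1·370/31)/(116/31)=-1115/58
row 4: denom=4−1·31/116=433/116; d'=(48−1·-1115/58)/(433/116)=7798/433
back: M4=7798/433
back: M3=-1115/58−31/116·7798/433=-10408/433
back: M2=370/31−8/31·-10408/433=7854/433
back: M1=-17/4−1/8·7854/433=-2822/433
M: M0=0, M1=-2822/433, M2=7854/433, M3=-10408/433, M4=7798/433, M5=0
seg 0: a=-2, c=M0/2=0, d=(M1−M0)/(6·3)=-1411/3897, b=Δ0−h0·(2M0+M1)/6=6398/1299
seg 1: a=3, c=M1/2=-1411/433, d=(M2−M1)/(6·1)=5338/1299, b=Δ1−h1·(2M1+M2)/6=-6301/1299
seg 2: a=-1, c=M2/2=3927/433, d=(M3−M2)/(6·1)=-9131/1299, b=Δ2−h2·(2M2+M3)/6=1247/1299
seg 3: a=2, c=M3/2=-5204/433, d=(M4−M3)/(6·1)=9103/1299, b=Δ3−h3·(2M3+M4)/6=-2584/1299
seg 4: a=-5, c=M4/2=3899/433, d=(M5−M4)/(6·1)=-3899/1299, b=Δ4−h4·(2M4+M5)/6=-6499/1299
t_q=15/4 → seg 1, τ=3/4; S=3+-6301/1299·τ+-1411/433·τ²+5338/1299·τ³=-10217/13856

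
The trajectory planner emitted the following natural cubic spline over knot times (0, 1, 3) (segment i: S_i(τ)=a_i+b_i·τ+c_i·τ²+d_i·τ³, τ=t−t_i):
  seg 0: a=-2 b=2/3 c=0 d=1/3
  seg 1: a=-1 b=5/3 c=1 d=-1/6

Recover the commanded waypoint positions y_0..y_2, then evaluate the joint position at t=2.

y_0=-2 y_1=-1 y_2=5
S(2) = 3/2

y_0 = S_0(0) = a_0 = -2
y_1 = S_1(0) = a_1 = -1
y_2 = S_1(2) = 5
t_q=2 is in segment 1 (τ=1); S_1(τ)=3/2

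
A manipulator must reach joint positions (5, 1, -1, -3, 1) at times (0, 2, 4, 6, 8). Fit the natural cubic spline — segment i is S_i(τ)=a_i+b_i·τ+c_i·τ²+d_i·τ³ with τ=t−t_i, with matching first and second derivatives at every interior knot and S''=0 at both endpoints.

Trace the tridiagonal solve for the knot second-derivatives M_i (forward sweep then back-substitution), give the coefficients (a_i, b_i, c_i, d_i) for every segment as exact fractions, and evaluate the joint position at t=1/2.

  seg 0: a=5 b=-65/28 c=0 d=9/112
  seg 1: a=1 b=-19/14 c=27/56 d=-17/112
  seg 2: a=-1 b=-5/4 c=-3/7 d=31/112
  seg 3: a=-3 b=5/14 c=69/56 d=-23/112
S(1/2) = 3449/896

Δ: Δ0=-2, Δ1=-1, Δ2=-1, Δ3=2
row 1: diag=8, rhs=6; c'=1/4, d'=3/4
row 2: denom=8−2·1/4=15/2; d'=(0−2·3/4)/(15/2)=-1/5
row 3: denom=8−2·4/15=112/15; d'=(18−2·-1/5)/(112/15)=69/28
back: M3=69/28
back: M2=-1/5−4/15·69/28=-6/7
back: M1=3/4−1/4·-6/7=27/28
M: M0=0, M1=27/28, M2=-6/7, M3=69/28, M4=0
seg 0: a=5, c=M0/2=0, d=(M1−M0)/(6·2)=9/112, b=Δ0−h0·(2M0+M1)/6=-65/28
seg 1: a=1, c=M1/2=27/56, d=(M2−M1)/(6·2)=-17/112, b=Δ1−h1·(2M1+M2)/6=-19/14
seg 2: a=-1, c=M2/2=-3/7, d=(M3−M2)/(6·2)=31/112, b=Δ2−h2·(2M2+M3)/6=-5/4
seg 3: a=-3, c=M3/2=69/56, d=(M4−M3)/(6·2)=-23/112, b=Δ3−h3·(2M3+M4)/6=5/14
t_q=1/2 → seg 0, τ=1/2; S=5+-65/28·τ+0·τ²+9/112·τ³=3449/896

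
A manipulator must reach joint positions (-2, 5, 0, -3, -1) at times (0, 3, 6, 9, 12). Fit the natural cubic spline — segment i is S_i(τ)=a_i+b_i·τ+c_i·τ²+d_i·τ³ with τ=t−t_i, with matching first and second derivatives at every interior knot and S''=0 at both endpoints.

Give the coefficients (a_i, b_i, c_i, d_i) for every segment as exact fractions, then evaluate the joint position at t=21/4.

Δ: Δ0=7/3, Δ1=-5/3, Δ2=-1, Δ3=2/3
row 1: diag=12, rhs=-24; c'=1/4, d'=-2
row 2: denom=12−3·1/4=45/4; d'=(4−3·-2)/(45/4)=8/9
row 3: denom=12−3·4/15=56/5; d'=(10−3·8/9)/(56/5)=55/84
back: M3=55/84
back: M2=8/9−4/15·55/84=5/7
back: M1=-2−1/4·5/7=-61/28
M: M0=0, M1=-61/28, M2=5/7, M3=55/84, M4=0
seg 0: a=-2, c=M0/2=0, d=(M1−M0)/(6·3)=-61/504, b=Δ0−h0·(2M0+M1)/6=575/168
seg 1: a=5, c=M1/2=-61/56, d=(M2−M1)/(6·3)=9/56, b=Δ1−h1·(2M1+M2)/6=13/84
seg 2: a=0, c=M2/2=5/14, d=(M3−M2)/(6·3)=-5/1512, b=Δ2−h2·(2M2+M3)/6=-49/24
seg 3: a=-3, c=M3/2=55/168, d=(M4−M3)/(6·3)=-55/1512, b=Δ3−h3·(2M3+M4)/6=1/84
t_q=21/4 → seg 1, τ=9/4; S=5+13/84·τ+-61/56·τ²+9/56·τ³=5965/3584

  seg 0: a=-2 b=575/168 c=0 d=-61/504
  seg 1: a=5 b=13/84 c=-61/56 d=9/56
  seg 2: a=0 b=-49/24 c=5/14 d=-5/1512
  seg 3: a=-3 b=1/84 c=55/168 d=-55/1512
S(21/4) = 5965/3584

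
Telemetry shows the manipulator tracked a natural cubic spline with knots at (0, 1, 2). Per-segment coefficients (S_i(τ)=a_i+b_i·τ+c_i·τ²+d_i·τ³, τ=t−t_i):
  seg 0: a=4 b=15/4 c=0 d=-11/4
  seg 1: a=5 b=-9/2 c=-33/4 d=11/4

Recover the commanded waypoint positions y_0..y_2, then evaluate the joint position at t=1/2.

y_0=4 y_1=5 y_2=-5
S(1/2) = 177/32

y_0 = S_0(0) = a_0 = 4
y_1 = S_1(0) = a_1 = 5
y_2 = S_1(1) = -5
t_q=1/2 is in segment 0 (τ=1/2); S_0(τ)=177/32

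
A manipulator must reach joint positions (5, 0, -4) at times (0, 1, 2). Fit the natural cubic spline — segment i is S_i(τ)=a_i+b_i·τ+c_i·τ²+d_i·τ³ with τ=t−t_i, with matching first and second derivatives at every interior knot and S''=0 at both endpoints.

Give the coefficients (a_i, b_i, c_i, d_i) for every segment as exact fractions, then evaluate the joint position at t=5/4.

  seg 0: a=5 b=-21/4 c=0 d=1/4
  seg 1: a=0 b=-9/2 c=3/4 d=-1/4
S(5/4) = -277/256

Δ: Δ0=-5, Δ1=-4
row 1: diag=4, rhs=6; c'=1/4, d'=3/2
back: M1=3/2
M: M0=0, M1=3/2, M2=0
seg 0: a=5, c=M0/2=0, d=(M1−M0)/(6·1)=1/4, b=Δ0−h0·(2M0+M1)/6=-21/4
seg 1: a=0, c=M1/2=3/4, d=(M2−M1)/(6·1)=-1/4, b=Δ1−h1·(2M1+M2)/6=-9/2
t_q=5/4 → seg 1, τ=1/4; S=0+-9/2·τ+3/4·τ²+-1/4·τ³=-277/256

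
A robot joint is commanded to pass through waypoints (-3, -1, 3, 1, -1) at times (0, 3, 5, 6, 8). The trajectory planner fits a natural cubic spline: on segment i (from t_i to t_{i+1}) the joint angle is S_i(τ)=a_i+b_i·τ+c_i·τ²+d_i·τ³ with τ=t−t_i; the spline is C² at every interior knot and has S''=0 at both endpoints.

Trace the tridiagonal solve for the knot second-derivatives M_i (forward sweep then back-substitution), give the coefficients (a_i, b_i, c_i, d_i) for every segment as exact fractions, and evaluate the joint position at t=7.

Δ: Δ0=2/3, Δ1=2, Δ2=-2, Δ3=-1
row 1: diag=10, rhs=8; c'=1/5, d'=4/5
row 2: denom=6−2·1/5=28/5; d'=(-24−2·4/5)/(28/5)=-32/7
row 3: denom=6−1·5/28=163/28; d'=(6−1·-32/7)/(163/28)=296/163
back: M3=296/163
back: M2=-32/7−5/28·296/163=-798/163
back: M1=4/5−1/5·-798/163=290/163
M: M0=0, M1=290/163, M2=-798/163, M3=296/163, M4=0
seg 0: a=-3, c=M0/2=0, d=(M1−M0)/(6·3)=145/1467, b=Δ0−h0·(2M0+M1)/6=-109/489
seg 1: a=-1, c=M1/2=145/163, d=(M2−M1)/(6·2)=-272/489, b=Δ1−h1·(2M1+M2)/6=1196/489
seg 2: a=3, c=M2/2=-399/163, d=(M3−M2)/(6·1)=547/489, b=Δ2−h2·(2M2+M3)/6=-328/489
seg 3: a=1, c=M3/2=148/163, d=(M4−M3)/(6·2)=-74/489, b=Δ3−h3·(2M3+M4)/6=-1081/489
t_q=7 → seg 3, τ=1; S=1+-1081/489·τ+148/163·τ²+-74/489·τ³=-74/163

  seg 0: a=-3 b=-109/489 c=0 d=145/1467
  seg 1: a=-1 b=1196/489 c=145/163 d=-272/489
  seg 2: a=3 b=-328/489 c=-399/163 d=547/489
  seg 3: a=1 b=-1081/489 c=148/163 d=-74/489
S(7) = -74/163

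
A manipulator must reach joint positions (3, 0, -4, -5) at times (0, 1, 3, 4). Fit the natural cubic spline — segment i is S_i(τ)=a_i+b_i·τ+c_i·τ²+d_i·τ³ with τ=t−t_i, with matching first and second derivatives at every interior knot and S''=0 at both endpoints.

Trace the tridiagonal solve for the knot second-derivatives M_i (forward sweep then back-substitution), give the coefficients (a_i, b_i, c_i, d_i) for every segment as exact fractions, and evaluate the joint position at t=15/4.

Δ: Δ0=-3, Δ1=-2, Δ2=-1
row 1: diag=6, rhs=6; c'=1/3, d'=1
row 2: denom=6−2·1/3=16/3; d'=(6−2·1)/(16/3)=3/4
back: M2=3/4
back: M1=1−1/3·3/4=3/4
M: M0=0, M1=3/4, M2=3/4, M3=0
seg 0: a=3, c=M0/2=0, d=(M1−M0)/(6·1)=1/8, b=Δ0−h0·(2M0+M1)/6=-25/8
seg 1: a=0, c=M1/2=3/8, d=(M2−M1)/(6·2)=0, b=Δ1−h1·(2M1+M2)/6=-11/4
seg 2: a=-4, c=M2/2=3/8, d=(M3−M2)/(6·1)=-1/8, b=Δ2−h2·(2M2+M3)/6=-5/4
t_q=15/4 → seg 2, τ=3/4; S=-4+-5/4·τ+3/8·τ²+-1/8·τ³=-2447/512

  seg 0: a=3 b=-25/8 c=0 d=1/8
  seg 1: a=0 b=-11/4 c=3/8 d=0
  seg 2: a=-4 b=-5/4 c=3/8 d=-1/8
S(15/4) = -2447/512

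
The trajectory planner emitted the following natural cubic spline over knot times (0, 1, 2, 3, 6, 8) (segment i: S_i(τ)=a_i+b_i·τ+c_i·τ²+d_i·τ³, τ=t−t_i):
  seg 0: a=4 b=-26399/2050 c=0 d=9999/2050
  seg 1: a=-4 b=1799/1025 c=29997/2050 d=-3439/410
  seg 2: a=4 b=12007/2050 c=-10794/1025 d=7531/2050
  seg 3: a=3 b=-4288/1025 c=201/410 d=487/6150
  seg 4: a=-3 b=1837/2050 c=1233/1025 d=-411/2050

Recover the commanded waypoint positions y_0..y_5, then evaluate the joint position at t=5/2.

y_0 = S_0(0) = a_0 = 4
y_1 = S_1(0) = a_1 = -4
y_2 = S_2(0) = a_2 = 4
y_3 = S_3(0) = a_3 = 3
y_4 = S_4(0) = a_4 = -3
y_5 = S_4(2) = 2
t_q=5/2 is in segment 2 (τ=1/2); S_2(τ)=77983/16400

y_0=4 y_1=-4 y_2=4 y_3=3 y_4=-3 y_5=2
S(5/2) = 77983/16400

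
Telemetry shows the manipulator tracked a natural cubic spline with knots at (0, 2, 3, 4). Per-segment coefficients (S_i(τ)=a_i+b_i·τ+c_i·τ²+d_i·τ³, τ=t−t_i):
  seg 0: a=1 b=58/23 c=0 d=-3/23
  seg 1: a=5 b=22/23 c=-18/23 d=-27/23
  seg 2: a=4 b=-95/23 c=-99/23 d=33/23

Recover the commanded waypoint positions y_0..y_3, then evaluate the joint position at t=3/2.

y_0=1 y_1=5 y_2=4 y_3=-3
S(3/2) = 799/184

y_0 = S_0(0) = a_0 = 1
y_1 = S_1(0) = a_1 = 5
y_2 = S_2(0) = a_2 = 4
y_3 = S_2(1) = -3
t_q=3/2 is in segment 0 (τ=3/2); S_0(τ)=799/184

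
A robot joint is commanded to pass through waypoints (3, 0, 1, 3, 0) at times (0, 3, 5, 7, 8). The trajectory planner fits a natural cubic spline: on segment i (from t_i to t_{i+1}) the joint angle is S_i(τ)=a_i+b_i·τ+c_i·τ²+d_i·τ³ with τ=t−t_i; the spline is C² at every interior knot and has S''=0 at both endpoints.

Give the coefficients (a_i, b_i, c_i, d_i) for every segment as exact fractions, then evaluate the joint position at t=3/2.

Δ: Δ0=-1, Δ1=1/2, Δ2=1, Δ3=-3
row 1: diag=10, rhs=9; c'=1/5, d'=9/10
row 2: denom=8−2·1/5=38/5; d'=(3−2·9/10)/(38/5)=3/19
row 3: denom=6−2·5/19=104/19; d'=(-24−2·3/19)/(104/19)=-231/52
back: M3=-231/52
back: M2=3/19−5/19·-231/52=69/52
back: M1=9/10−1/5·69/52=33/52
M: M0=0, M1=33/52, M2=69/52, M3=-231/52, M4=0
seg 0: a=3, c=M0/2=0, d=(M1−M0)/(6·3)=11/312, b=Δ0−h0·(2M0+M1)/6=-137/104
seg 1: a=0, c=M1/2=33/104, d=(M2−M1)/(6·2)=3/52, b=Δ1−h1·(2M1+M2)/6=-19/52
seg 2: a=1, c=M2/2=69/104, d=(M3−M2)/(6·2)=-25/52, b=Δ2−h2·(2M2+M3)/6=83/52
seg 3: a=3, c=M3/2=-231/104, d=(M4−M3)/(6·1)=77/104, b=Δ3−h3·(2M3+M4)/6=-79/52
t_q=3/2 → seg 0, τ=3/2; S=3+-137/104·τ+0·τ²+11/312·τ³=951/832

  seg 0: a=3 b=-137/104 c=0 d=11/312
  seg 1: a=0 b=-19/52 c=33/104 d=3/52
  seg 2: a=1 b=83/52 c=69/104 d=-25/52
  seg 3: a=3 b=-79/52 c=-231/104 d=77/104
S(3/2) = 951/832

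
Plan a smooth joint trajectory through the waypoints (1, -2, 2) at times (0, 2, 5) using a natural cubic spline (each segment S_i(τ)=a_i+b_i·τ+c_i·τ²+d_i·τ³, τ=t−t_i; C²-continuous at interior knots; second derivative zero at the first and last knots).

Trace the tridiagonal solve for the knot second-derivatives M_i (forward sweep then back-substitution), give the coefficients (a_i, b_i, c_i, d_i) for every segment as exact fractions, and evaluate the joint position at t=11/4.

  seg 0: a=1 b=-31/15 c=0 d=17/120
  seg 1: a=-2 b=-11/30 c=17/20 d=-17/180
S(11/4) = -2351/1280

Δ: Δ0=-3/2, Δ1=4/3
row 1: diag=10, rhs=17; c'=3/10, d'=17/10
back: M1=17/10
M: M0=0, M1=17/10, M2=0
seg 0: a=1, c=M0/2=0, d=(M1−M0)/(6·2)=17/120, b=Δ0−h0·(2M0+M1)/6=-31/15
seg 1: a=-2, c=M1/2=17/20, d=(M2−M1)/(6·3)=-17/180, b=Δ1−h1·(2M1+M2)/6=-11/30
t_q=11/4 → seg 1, τ=3/4; S=-2+-11/30·τ+17/20·τ²+-17/180·τ³=-2351/1280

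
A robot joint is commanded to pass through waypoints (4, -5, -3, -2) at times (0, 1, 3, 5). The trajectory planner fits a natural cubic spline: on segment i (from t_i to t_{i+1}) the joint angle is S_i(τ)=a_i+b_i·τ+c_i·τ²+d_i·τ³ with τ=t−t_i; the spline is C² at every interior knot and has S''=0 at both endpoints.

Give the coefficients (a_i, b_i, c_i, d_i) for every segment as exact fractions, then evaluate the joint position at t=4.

Δ: Δ0=-9, Δ1=1, Δ2=1/2
row 1: diag=6, rhs=60; c'=1/3, d'=10
row 2: denom=8−2·1/3=22/3; d'=(-3−2·10)/(22/3)=-69/22
back: M2=-69/22
back: M1=10−1/3·-69/22=243/22
M: M0=0, M1=243/22, M2=-69/22, M3=0
seg 0: a=4, c=M0/2=0, d=(M1−M0)/(6·1)=81/44, b=Δ0−h0·(2M0+M1)/6=-477/44
seg 1: a=-5, c=M1/2=243/44, d=(M2−M1)/(6·2)=-13/11, b=Δ1−h1·(2M1+M2)/6=-117/22
seg 2: a=-3, c=M2/2=-69/44, d=(M3−M2)/(6·2)=23/88, b=Δ2−h2·(2M2+M3)/6=57/22
t_q=4 → seg 2, τ=1; S=-3+57/22·τ+-69/44·τ²+23/88·τ³=-151/88

  seg 0: a=4 b=-477/44 c=0 d=81/44
  seg 1: a=-5 b=-117/22 c=243/44 d=-13/11
  seg 2: a=-3 b=57/22 c=-69/44 d=23/88
S(4) = -151/88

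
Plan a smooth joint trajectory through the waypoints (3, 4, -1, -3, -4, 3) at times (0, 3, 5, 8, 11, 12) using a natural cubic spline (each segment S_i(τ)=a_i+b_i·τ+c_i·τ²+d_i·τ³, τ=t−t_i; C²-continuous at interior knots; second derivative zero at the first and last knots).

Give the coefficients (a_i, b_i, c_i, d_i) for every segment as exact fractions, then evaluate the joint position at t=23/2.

  seg 0: a=3 b=443/318 c=0 d=-337/2862
  seg 1: a=4 b=-284/159 c=-337/318 d=149/424
  seg 2: a=-1 b=-575/318 c=667/636 d=-425/1908
  seg 3: a=-3 b=-973/636 c=-152/159 d=2585/5724
  seg 4: a=-4 b=1567/318 c=659/212 d=-659/636
S(23/2) = -1507/1696

Δ: Δ0=1/3, Δ1=-5/2, Δ2=-2/3, Δ3=-1/3, Δ4=7
row 1: diag=10, rhs=-17; c'=1/5, d'=-17/10
row 2: denom=10−2·1/5=48/5; d'=(11−2·-17/10)/(48/5)=3/2
row 3: denom=12−3·5/16=177/16; d'=(2−3·3/2)/(177/16)=-40/177
row 4: denom=8−3·16/59=424/59; d'=(44−3·-40/177)/(424/59)=659/106
back: M4=659/106
back: M3=-40/177−16/59·659/106=-304/159
back: M2=3/2−5/16·-304/159=667/318
back: M1=-17/10−1/5·667/318=-337/159
M: M0=0, M1=-337/159, M2=667/318, M3=-304/159, M4=659/106, M5=0
seg 0: a=3, c=M0/2=0, d=(M1−M0)/(6·3)=-337/2862, b=Δ0−h0·(2M0+M1)/6=443/318
seg 1: a=4, c=M1/2=-337/318, d=(M2−M1)/(6·2)=149/424, b=Δ1−h1·(2M1+M2)/6=-284/159
seg 2: a=-1, c=M2/2=667/636, d=(M3−M2)/(6·3)=-425/1908, b=Δ2−h2·(2M2+M3)/6=-575/318
seg 3: a=-3, c=M3/2=-152/159, d=(M4−M3)/(6·3)=2585/5724, b=Δ3−h3·(2M3+M4)/6=-973/636
seg 4: a=-4, c=M4/2=659/212, d=(M5−M4)/(6·1)=-659/636, b=Δ4−h4·(2M4+M5)/6=1567/318
t_q=23/2 → seg 4, τ=1/2; S=-4+1567/318·τ+659/212·τ²+-659/636·τ³=-1507/1696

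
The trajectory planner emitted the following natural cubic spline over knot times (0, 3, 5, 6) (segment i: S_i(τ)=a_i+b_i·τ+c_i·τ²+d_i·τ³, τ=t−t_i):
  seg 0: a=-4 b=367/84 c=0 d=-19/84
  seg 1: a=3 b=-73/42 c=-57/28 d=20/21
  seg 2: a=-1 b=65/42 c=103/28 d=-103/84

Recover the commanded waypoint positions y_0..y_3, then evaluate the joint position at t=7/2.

y_0 = S_0(0) = a_0 = -4
y_1 = S_1(0) = a_1 = 3
y_2 = S_2(0) = a_2 = -1
y_3 = S_2(1) = 3
t_q=7/2 is in segment 1 (τ=1/2); S_1(τ)=195/112

y_0=-4 y_1=3 y_2=-1 y_3=3
S(7/2) = 195/112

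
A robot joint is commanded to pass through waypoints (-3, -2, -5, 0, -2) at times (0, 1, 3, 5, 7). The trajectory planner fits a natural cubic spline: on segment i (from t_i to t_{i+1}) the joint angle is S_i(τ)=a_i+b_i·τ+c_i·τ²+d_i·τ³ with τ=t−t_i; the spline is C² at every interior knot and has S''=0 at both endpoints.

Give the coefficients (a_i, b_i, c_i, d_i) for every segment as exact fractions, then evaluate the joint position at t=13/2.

  seg 0: a=-3 b=139/82 c=0 d=-57/82
  seg 1: a=-2 b=-16/41 c=-171/82 d=251/328
  seg 2: a=-5 b=37/82 c=411/164 d=-243/328
  seg 3: a=0 b=65/41 c=-159/82 d=53/164
S(13/2) = -1173/1312

Δ: Δ0=1, Δ1=-3/2, Δ2=5/2, Δ3=-1
row 1: diag=6, rhs=-15; c'=1/3, d'=-5/2
row 2: denom=8−2·1/3=22/3; d'=(24−2·-5/2)/(22/3)=87/22
row 3: denom=8−2·3/11=82/11; d'=(-21−2·87/22)/(82/11)=-159/41
back: M3=-159/41
back: M2=87/22−3/11·-159/41=411/82
back: M1=-5/2−1/3·411/82=-171/41
M: M0=0, M1=-171/41, M2=411/82, M3=-159/41, M4=0
seg 0: a=-3, c=M0/2=0, d=(M1−M0)/(6·1)=-57/82, b=Δ0−h0·(2M0+M1)/6=139/82
seg 1: a=-2, c=M1/2=-171/82, d=(M2−M1)/(6·2)=251/328, b=Δ1−h1·(2M1+M2)/6=-16/41
seg 2: a=-5, c=M2/2=411/164, d=(M3−M2)/(6·2)=-243/328, b=Δ2−h2·(2M2+M3)/6=37/82
seg 3: a=0, c=M3/2=-159/82, d=(M4−M3)/(6·2)=53/164, b=Δ3−h3·(2M3+M4)/6=65/41
t_q=13/2 → seg 3, τ=3/2; S=0+65/41·τ+-159/82·τ²+53/164·τ³=-1173/1312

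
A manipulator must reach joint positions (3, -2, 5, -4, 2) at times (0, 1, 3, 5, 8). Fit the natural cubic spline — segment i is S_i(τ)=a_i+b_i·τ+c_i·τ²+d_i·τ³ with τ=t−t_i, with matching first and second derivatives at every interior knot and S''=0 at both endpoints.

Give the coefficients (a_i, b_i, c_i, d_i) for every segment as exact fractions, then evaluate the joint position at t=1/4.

  seg 0: a=3 b=-7 c=0 d=2
  seg 1: a=-2 b=-1 c=6 d=-15/8
  seg 2: a=5 b=1/2 c=-21/4 d=11/8
  seg 3: a=-4 b=-4 c=3 d=-1/3
S(1/4) = 41/32

Δ: Δ0=-5, Δ1=7/2, Δ2=-9/2, Δ3=2
row 1: diag=6, rhs=51; c'=1/3, d'=17/2
row 2: denom=8−2·1/3=22/3; d'=(-48−2·17/2)/(22/3)=-195/22
row 3: denom=10−2·3/11=104/11; d'=(39−2·-195/22)/(104/11)=6
back: M3=6
back: M2=-195/22−3/11·6=-21/2
back: M1=17/2−1/3·-21/2=12
M: M0=0, M1=12, M2=-21/2, M3=6, M4=0
seg 0: a=3, c=M0/2=0, d=(M1−M0)/(6·1)=2, b=Δ0−h0·(2M0+M1)/6=-7
seg 1: a=-2, c=M1/2=6, d=(M2−M1)/(6·2)=-15/8, b=Δ1−h1·(2M1+M2)/6=-1
seg 2: a=5, c=M2/2=-21/4, d=(M3−M2)/(6·2)=11/8, b=Δ2−h2·(2M2+M3)/6=1/2
seg 3: a=-4, c=M3/2=3, d=(M4−M3)/(6·3)=-1/3, b=Δ3−h3·(2M3+M4)/6=-4
t_q=1/4 → seg 0, τ=1/4; S=3+-7·τ+0·τ²+2·τ³=41/32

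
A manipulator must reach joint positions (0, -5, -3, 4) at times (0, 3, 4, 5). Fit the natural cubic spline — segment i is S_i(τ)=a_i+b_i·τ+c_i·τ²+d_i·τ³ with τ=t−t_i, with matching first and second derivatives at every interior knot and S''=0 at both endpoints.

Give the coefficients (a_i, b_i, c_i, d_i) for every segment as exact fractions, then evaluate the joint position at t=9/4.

  seg 0: a=0 b=-242/93 c=0 d=29/279
  seg 1: a=-5 b=19/93 c=29/31 d=80/93
  seg 2: a=-3 b=433/93 c=109/31 d=-109/93
S(9/4) = -9267/1984

Δ: Δ0=-5/3, Δ1=2, Δ2=7
row 1: diag=8, rhs=22; c'=1/8, d'=11/4
row 2: denom=4−1·1/8=31/8; d'=(30−1·11/4)/(31/8)=218/31
back: M2=218/31
back: M1=11/4−1/8·218/31=58/31
M: M0=0, M1=58/31, M2=218/31, M3=0
seg 0: a=0, c=M0/2=0, d=(M1−M0)/(6·3)=29/279, b=Δ0−h0·(2M0+M1)/6=-242/93
seg 1: a=-5, c=M1/2=29/31, d=(M2−M1)/(6·1)=80/93, b=Δ1−h1·(2M1+M2)/6=19/93
seg 2: a=-3, c=M2/2=109/31, d=(M3−M2)/(6·1)=-109/93, b=Δ2−h2·(2M2+M3)/6=433/93
t_q=9/4 → seg 0, τ=9/4; S=0+-242/93·τ+0·τ²+29/279·τ³=-9267/1984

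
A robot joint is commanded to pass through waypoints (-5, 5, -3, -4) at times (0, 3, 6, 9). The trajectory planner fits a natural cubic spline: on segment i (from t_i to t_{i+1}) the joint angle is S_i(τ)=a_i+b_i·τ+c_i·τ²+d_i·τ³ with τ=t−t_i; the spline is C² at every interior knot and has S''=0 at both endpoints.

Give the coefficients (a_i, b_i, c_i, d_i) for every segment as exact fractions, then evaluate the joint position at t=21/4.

Δ: Δ0=10/3, Δ1=-8/3, Δ2=-1/3
row 1: diag=12, rhs=-36; c'=1/4, d'=-3
row 2: denom=12−3·1/4=45/4; d'=(14−3·-3)/(45/4)=92/45
back: M2=92/45
back: M1=-3−1/4·92/45=-158/45
M: M0=0, M1=-158/45, M2=92/45, M3=0
seg 0: a=-5, c=M0/2=0, d=(M1−M0)/(6·3)=-79/405, b=Δ0−h0·(2M0+M1)/6=229/45
seg 1: a=5, c=M1/2=-79/45, d=(M2−M1)/(6·3)=25/81, b=Δ1−h1·(2M1+M2)/6=-8/45
seg 2: a=-3, c=M2/2=46/45, d=(M3−M2)/(6·3)=-46/405, b=Δ2−h2·(2M2+M3)/6=-107/45
t_q=21/4 → seg 1, τ=9/4; S=5+-8/45·τ+-79/45·τ²+25/81·τ³=-247/320

  seg 0: a=-5 b=229/45 c=0 d=-79/405
  seg 1: a=5 b=-8/45 c=-79/45 d=25/81
  seg 2: a=-3 b=-107/45 c=46/45 d=-46/405
S(21/4) = -247/320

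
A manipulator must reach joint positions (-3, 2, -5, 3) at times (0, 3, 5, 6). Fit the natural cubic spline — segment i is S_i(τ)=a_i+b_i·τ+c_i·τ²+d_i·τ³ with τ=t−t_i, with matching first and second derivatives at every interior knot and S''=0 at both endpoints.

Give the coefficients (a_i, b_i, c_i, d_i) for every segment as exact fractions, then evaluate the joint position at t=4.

  seg 0: a=-3 b=383/84 c=0 d=-9/28
  seg 1: a=2 b=-173/42 c=-81/28 d=269/168
  seg 2: a=-5 b=74/21 c=47/7 d=-47/21
S(4) = -191/56

Δ: Δ0=5/3, Δ1=-7/2, Δ2=8
row 1: diag=10, rhs=-31; c'=1/5, d'=-31/10
row 2: denom=6−2·1/5=28/5; d'=(69−2·-31/10)/(28/5)=94/7
back: M2=94/7
back: M1=-31/10−1/5·94/7=-81/14
M: M0=0, M1=-81/14, M2=94/7, M3=0
seg 0: a=-3, c=M0/2=0, d=(M1−M0)/(6·3)=-9/28, b=Δ0−h0·(2M0+M1)/6=383/84
seg 1: a=2, c=M1/2=-81/28, d=(M2−M1)/(6·2)=269/168, b=Δ1−h1·(2M1+M2)/6=-173/42
seg 2: a=-5, c=M2/2=47/7, d=(M3−M2)/(6·1)=-47/21, b=Δ2−h2·(2M2+M3)/6=74/21
t_q=4 → seg 1, τ=1; S=2+-173/42·τ+-81/28·τ²+269/168·τ³=-191/56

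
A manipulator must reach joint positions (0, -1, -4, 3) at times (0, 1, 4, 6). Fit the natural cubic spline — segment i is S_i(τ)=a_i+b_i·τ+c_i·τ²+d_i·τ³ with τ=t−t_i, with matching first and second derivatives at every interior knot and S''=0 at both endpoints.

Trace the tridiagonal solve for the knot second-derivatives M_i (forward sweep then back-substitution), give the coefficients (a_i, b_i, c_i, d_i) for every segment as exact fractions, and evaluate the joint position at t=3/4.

Δ: Δ0=-1, Δ1=-1, Δ2=7/2
row 1: diag=8, rhs=0; c'=3/8, d'=0
row 2: denom=10−3·3/8=71/8; d'=(27−3·0)/(71/8)=216/71
back: M2=216/71
back: M1=0−3/8·216/71=-81/71
M: M0=0, M1=-81/71, M2=216/71, M3=0
seg 0: a=0, c=M0/2=0, d=(M1−M0)/(6·1)=-27/142, b=Δ0−h0·(2M0+M1)/6=-115/142
seg 1: a=-1, c=M1/2=-81/142, d=(M2−M1)/(6·3)=33/142, b=Δ1−h1·(2M1+M2)/6=-98/71
seg 2: a=-4, c=M2/2=108/71, d=(M3−M2)/(6·2)=-18/71, b=Δ2−h2·(2M2+M3)/6=209/142
t_q=3/4 → seg 0, τ=3/4; S=0+-115/142·τ+0·τ²+-27/142·τ³=-6249/9088

  seg 0: a=0 b=-115/142 c=0 d=-27/142
  seg 1: a=-1 b=-98/71 c=-81/142 d=33/142
  seg 2: a=-4 b=209/142 c=108/71 d=-18/71
S(3/4) = -6249/9088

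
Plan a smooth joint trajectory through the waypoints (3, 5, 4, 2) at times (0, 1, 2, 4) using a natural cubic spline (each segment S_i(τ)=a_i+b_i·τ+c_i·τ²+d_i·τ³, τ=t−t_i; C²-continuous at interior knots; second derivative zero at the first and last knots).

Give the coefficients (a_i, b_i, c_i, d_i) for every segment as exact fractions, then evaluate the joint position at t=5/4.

  seg 0: a=3 b=64/23 c=0 d=-18/23
  seg 1: a=5 b=10/23 c=-54/23 d=21/23
  seg 2: a=4 b=-35/23 c=9/23 d=-3/46
S(5/4) = 7325/1472

Δ: Δ0=2, Δ1=-1, Δ2=-1
row 1: diag=4, rhs=-18; c'=1/4, d'=-9/2
row 2: denom=6−1·1/4=23/4; d'=(0−1·-9/2)/(23/4)=18/23
back: M2=18/23
back: M1=-9/2−1/4·18/23=-108/23
M: M0=0, M1=-108/23, M2=18/23, M3=0
seg 0: a=3, c=M0/2=0, d=(M1−M0)/(6·1)=-18/23, b=Δ0−h0·(2M0+M1)/6=64/23
seg 1: a=5, c=M1/2=-54/23, d=(M2−M1)/(6·1)=21/23, b=Δ1−h1·(2M1+M2)/6=10/23
seg 2: a=4, c=M2/2=9/23, d=(M3−M2)/(6·2)=-3/46, b=Δ2−h2·(2M2+M3)/6=-35/23
t_q=5/4 → seg 1, τ=1/4; S=5+10/23·τ+-54/23·τ²+21/23·τ³=7325/1472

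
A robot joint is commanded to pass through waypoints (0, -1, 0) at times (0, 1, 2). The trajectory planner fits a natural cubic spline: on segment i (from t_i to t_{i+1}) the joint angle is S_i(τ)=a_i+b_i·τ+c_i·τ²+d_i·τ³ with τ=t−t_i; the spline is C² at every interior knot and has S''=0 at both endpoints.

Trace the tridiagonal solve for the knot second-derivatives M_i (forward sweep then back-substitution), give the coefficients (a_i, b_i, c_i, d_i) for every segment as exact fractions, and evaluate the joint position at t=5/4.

Δ: Δ0=-1, Δ1=1
row 1: diag=4, rhs=12; c'=1/4, d'=3
back: M1=3
M: M0=0, M1=3, M2=0
seg 0: a=0, c=M0/2=0, d=(M1−M0)/(6·1)=1/2, b=Δ0−h0·(2M0+M1)/6=-3/2
seg 1: a=-1, c=M1/2=3/2, d=(M2−M1)/(6·1)=-1/2, b=Δ1−h1·(2M1+M2)/6=0
t_q=5/4 → seg 1, τ=1/4; S=-1+0·τ+3/2·τ²+-1/2·τ³=-117/128

  seg 0: a=0 b=-3/2 c=0 d=1/2
  seg 1: a=-1 b=0 c=3/2 d=-1/2
S(5/4) = -117/128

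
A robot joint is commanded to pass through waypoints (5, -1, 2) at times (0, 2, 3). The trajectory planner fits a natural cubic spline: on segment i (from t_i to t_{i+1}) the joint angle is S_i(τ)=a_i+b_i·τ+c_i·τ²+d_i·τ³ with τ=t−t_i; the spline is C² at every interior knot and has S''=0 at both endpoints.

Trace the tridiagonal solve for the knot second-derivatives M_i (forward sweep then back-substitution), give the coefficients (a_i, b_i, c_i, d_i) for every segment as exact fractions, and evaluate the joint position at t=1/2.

  seg 0: a=5 b=-5 c=0 d=1/2
  seg 1: a=-1 b=1 c=3 d=-1
S(1/2) = 41/16

Δ: Δ0=-3, Δ1=3
row 1: diag=6, rhs=36; c'=1/6, d'=6
back: M1=6
M: M0=0, M1=6, M2=0
seg 0: a=5, c=M0/2=0, d=(M1−M0)/(6·2)=1/2, b=Δ0−h0·(2M0+M1)/6=-5
seg 1: a=-1, c=M1/2=3, d=(M2−M1)/(6·1)=-1, b=Δ1−h1·(2M1+M2)/6=1
t_q=1/2 → seg 0, τ=1/2; S=5+-5·τ+0·τ²+1/2·τ³=41/16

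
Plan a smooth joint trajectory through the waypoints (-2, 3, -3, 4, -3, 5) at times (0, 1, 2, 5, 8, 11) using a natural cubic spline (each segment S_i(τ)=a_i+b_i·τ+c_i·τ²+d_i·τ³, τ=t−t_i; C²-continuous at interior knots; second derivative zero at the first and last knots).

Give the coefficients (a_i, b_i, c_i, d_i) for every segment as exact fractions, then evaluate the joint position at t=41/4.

Δ: Δ0=5, Δ1=-6, Δ2=7/3, Δ3=-7/3, Δ4=8/3
row 1: diag=4, rhs=-66; c'=1/4, d'=-33/2
row 2: denom=8−1·1/4=31/4; d'=(50−1·-33/2)/(31/4)=266/31
row 3: denom=12−3·12/31=336/31; d'=(-28−3·266/31)/(336/31)=-119/24
row 4: denom=12−3·31/112=1251/112; d'=(30−3·-119/24)/(1251/112)=5026/1251
back: M4=5026/1251
back: M3=-119/24−31/112·5026/1251=-7594/1251
back: M2=266/31−12/31·-7594/1251=4558/417
back: M1=-33/2−1/4·4558/417=-8020/417
M: M0=0, M1=-8020/417, M2=4558/417, M3=-7594/1251, M4=5026/1251, M5=0
seg 0: a=-2, c=M0/2=0, d=(M1−M0)/(6·1)=-4010/1251, b=Δ0−h0·(2M0+M1)/6=10265/1251
seg 1: a=3, c=M1/2=-4010/417, d=(M2−M1)/(6·1)=6289/1251, b=Δ1−h1·(2M1+M2)/6=-1765/1251
seg 2: a=-3, c=M2/2=2279/417, d=(M3−M2)/(6·3)=-10634/11259, b=Δ2−h2·(2M2+M3)/6=-6958/1251
seg 3: a=4, c=M3/2=-3797/1251, d=(M4−M3)/(6·3)=6310/11259, b=Δ3−h3·(2M3+M4)/6=2162/1251
seg 4: a=-3, c=M4/2=2513/1251, d=(M5−M4)/(6·3)=-2513/11259, b=Δ4−h4·(2M4+M5)/6=-1690/1251
t_q=41/4 → seg 4, τ=9/4; S=-3+-1690/1251·τ+2513/1251·τ²+-2513/11259·τ³=14123/8896

  seg 0: a=-2 b=10265/1251 c=0 d=-4010/1251
  seg 1: a=3 b=-1765/1251 c=-4010/417 d=6289/1251
  seg 2: a=-3 b=-6958/1251 c=2279/417 d=-10634/11259
  seg 3: a=4 b=2162/1251 c=-3797/1251 d=6310/11259
  seg 4: a=-3 b=-1690/1251 c=2513/1251 d=-2513/11259
S(41/4) = 14123/8896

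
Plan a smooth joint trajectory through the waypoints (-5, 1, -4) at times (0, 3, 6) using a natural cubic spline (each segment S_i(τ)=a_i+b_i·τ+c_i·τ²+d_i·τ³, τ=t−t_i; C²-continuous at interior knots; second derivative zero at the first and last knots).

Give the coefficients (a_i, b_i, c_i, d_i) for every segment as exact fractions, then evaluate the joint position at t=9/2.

Δ: Δ0=2, Δ1=-5/3
row 1: diag=12, rhs=-22; c'=1/4, d'=-11/6
back: M1=-11/6
M: M0=0, M1=-11/6, M2=0
seg 0: a=-5, c=M0/2=0, d=(M1−M0)/(6·3)=-11/108, b=Δ0−h0·(2M0+M1)/6=35/12
seg 1: a=1, c=M1/2=-11/12, d=(M2−M1)/(6·3)=11/108, b=Δ1−h1·(2M1+M2)/6=1/6
t_q=9/2 → seg 1, τ=3/2; S=1+1/6·τ+-11/12·τ²+11/108·τ³=-15/32

  seg 0: a=-5 b=35/12 c=0 d=-11/108
  seg 1: a=1 b=1/6 c=-11/12 d=11/108
S(9/2) = -15/32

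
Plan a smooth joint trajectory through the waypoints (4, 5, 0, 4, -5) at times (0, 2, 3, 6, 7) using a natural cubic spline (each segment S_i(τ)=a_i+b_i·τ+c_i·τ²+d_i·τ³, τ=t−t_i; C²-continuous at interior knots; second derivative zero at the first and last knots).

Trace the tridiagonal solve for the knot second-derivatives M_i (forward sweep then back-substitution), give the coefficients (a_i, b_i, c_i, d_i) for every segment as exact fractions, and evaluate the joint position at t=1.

Δ: Δ0=1/2, Δ1=-5, Δ2=4/3, Δ3=-9
row 1: diag=6, rhs=-33; c'=1/6, d'=-11/2
row 2: denom=8−1·1/6=47/6; d'=(38−1·-11/2)/(47/6)=261/47
row 3: denom=8−3·18/47=322/47; d'=(-62−3·261/47)/(322/47)=-3697/322
back: M3=-3697/322
back: M2=261/47−18/47·-3697/322=1602/161
back: M1=-11/2−1/6·1602/161=-2305/322
M: M0=0, M1=-2305/322, M2=1602/161, M3=-3697/322, M4=0
seg 0: a=4, c=M0/2=0, d=(M1−M0)/(6·2)=-2305/3864, b=Δ0−h0·(2M0+M1)/6=1394/483
seg 1: a=5, c=M1/2=-2305/644, d=(M2−M1)/(6·1)=787/276, b=Δ1−h1·(2M1+M2)/6=-4127/966
seg 2: a=0, c=M2/2=801/161, d=(M3−M2)/(6·3)=-6901/5796, b=Δ2−h2·(2M2+M3)/6=-5557/1932
seg 3: a=4, c=M3/2=-3697/644, d=(M4−M3)/(6·1)=3697/1932, b=Δ3−h3·(2M3+M4)/6=-4997/966
t_q=1 → seg 0, τ=1; S=4+1394/483·τ+0·τ²+-2305/3864·τ³=8101/1288

  seg 0: a=4 b=1394/483 c=0 d=-2305/3864
  seg 1: a=5 b=-4127/966 c=-2305/644 d=787/276
  seg 2: a=0 b=-5557/1932 c=801/161 d=-6901/5796
  seg 3: a=4 b=-4997/966 c=-3697/644 d=3697/1932
S(1) = 8101/1288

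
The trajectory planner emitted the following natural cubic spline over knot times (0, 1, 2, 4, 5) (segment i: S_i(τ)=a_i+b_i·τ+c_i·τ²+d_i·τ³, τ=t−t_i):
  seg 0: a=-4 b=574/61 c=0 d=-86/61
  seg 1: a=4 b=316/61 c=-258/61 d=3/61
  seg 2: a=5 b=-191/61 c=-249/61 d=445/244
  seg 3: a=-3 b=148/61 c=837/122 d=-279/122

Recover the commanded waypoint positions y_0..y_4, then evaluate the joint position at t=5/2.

y_0 = S_0(0) = a_0 = -4
y_1 = S_1(0) = a_1 = 4
y_2 = S_2(0) = a_2 = 5
y_3 = S_3(0) = a_3 = -3
y_4 = S_3(1) = 4
t_q=5/2 is in segment 2 (τ=1/2); S_2(τ)=5157/1952

y_0=-4 y_1=4 y_2=5 y_3=-3 y_4=4
S(5/2) = 5157/1952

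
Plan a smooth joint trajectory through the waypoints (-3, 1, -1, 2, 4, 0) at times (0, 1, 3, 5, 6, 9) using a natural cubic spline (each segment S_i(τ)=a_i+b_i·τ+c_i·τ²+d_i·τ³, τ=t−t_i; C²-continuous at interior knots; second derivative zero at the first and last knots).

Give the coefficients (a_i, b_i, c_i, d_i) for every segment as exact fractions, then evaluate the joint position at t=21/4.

Δ: Δ0=4, Δ1=-1, Δ2=3/2, Δ3=2, Δ4=-4/3
row 1: diag=6, rhs=-30; c'=1/3, d'=-5
row 2: denom=8−2·1/3=22/3; d'=(15−2·-5)/(22/3)=75/22
row 3: denom=6−2·3/11=60/11; d'=(3−2·75/22)/(60/11)=-7/10
row 4: denom=8−1·11/60=469/60; d'=(-20−1·-7/10)/(469/60)=-1158/469
back: M4=-1158/469
back: M3=-7/10−11/60·-1158/469=-116/469
back: M2=75/22−3/11·-116/469=3261/938
back: M1=-5−1/3·3261/938=-5777/938
M: M0=0, M1=-5777/938, M2=3261/938, M3=-116/469, M4=-1158/469, M5=0
seg 0: a=-3, c=M0/2=0, d=(M1−M0)/(6·1)=-5777/5628, b=Δ0−h0·(2M0+M1)/6=28289/5628
seg 1: a=1, c=M1/2=-5777/1876, d=(M2−M1)/(6·2)=4519/5628, b=Δ1−h1·(2M1+M2)/6=5479/2814
seg 2: a=-1, c=M2/2=3261/1876, d=(M3−M2)/(6·2)=-499/1608, b=Δ2−h2·(2M2+M3)/6=-2069/2814
seg 3: a=2, c=M3/2=-58/469, d=(M4−M3)/(6·1)=-521/1407, b=Δ3−h3·(2M3+M4)/6=3509/1407
seg 4: a=4, c=M4/2=-579/469, d=(M5−M4)/(6·3)=193/1407, b=Δ4−h4·(2M4+M5)/6=1598/1407
t_q=21/4 → seg 3, τ=1/4; S=2+3509/1407·τ+-58/469·τ²+-521/1407·τ³=78341/30016

  seg 0: a=-3 b=28289/5628 c=0 d=-5777/5628
  seg 1: a=1 b=5479/2814 c=-5777/1876 d=4519/5628
  seg 2: a=-1 b=-2069/2814 c=3261/1876 d=-499/1608
  seg 3: a=2 b=3509/1407 c=-58/469 d=-521/1407
  seg 4: a=4 b=1598/1407 c=-579/469 d=193/1407
S(21/4) = 78341/30016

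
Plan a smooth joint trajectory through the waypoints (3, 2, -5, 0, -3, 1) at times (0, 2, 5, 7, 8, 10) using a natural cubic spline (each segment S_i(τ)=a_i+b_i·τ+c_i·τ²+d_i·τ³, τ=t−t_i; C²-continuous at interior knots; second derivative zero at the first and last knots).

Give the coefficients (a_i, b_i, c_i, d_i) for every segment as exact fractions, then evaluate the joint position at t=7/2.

  seg 0: a=3 b=377/930 c=0 d=-421/1860
  seg 1: a=2 b=-2149/930 c=-421/310 d=628/1395
  seg 2: a=-5 b=1577/930 c=167/62 d=-2131/1860
  seg 3: a=0 b=-1189/930 c=-648/155 d=2287/930
  seg 4: a=-3 b=-1052/465 c=991/310 d=-991/1860
S(7/2) = -3723/1240

Δ: Δ0=-1/2, Δ1=-7/3, Δ2=5/2, Δ3=-3, Δ4=2
row 1: diag=10, rhs=-11; c'=3/10, d'=-11/10
row 2: denom=10−3·3/10=91/10; d'=(29−3·-11/10)/(91/10)=323/91
row 3: denom=6−2·20/91=506/91; d'=(-33−2·323/91)/(506/91)=-3649/506
row 4: denom=6−1·91/506=2945/506; d'=(30−1·-3649/506)/(2945/506)=991/155
back: M4=991/155
back: M3=-3649/506−91/506·991/155=-1296/155
back: M2=323/91−20/91·-1296/155=167/31
back: M1=-11/10−3/10·167/31=-421/155
M: M0=0, M1=-421/155, M2=167/31, M3=-1296/155, M4=991/155, M5=0
seg 0: a=3, c=M0/2=0, d=(M1−M0)/(6·2)=-421/1860, b=Δ0−h0·(2M0+M1)/6=377/930
seg 1: a=2, c=M1/2=-421/310, d=(M2−M1)/(6·3)=628/1395, b=Δ1−h1·(2M1+M2)/6=-2149/930
seg 2: a=-5, c=M2/2=167/62, d=(M3−M2)/(6·2)=-2131/1860, b=Δ2−h2·(2M2+M3)/6=1577/930
seg 3: a=0, c=M3/2=-648/155, d=(M4−M3)/(6·1)=2287/930, b=Δ3−h3·(2M3+M4)/6=-1189/930
seg 4: a=-3, c=M4/2=991/310, d=(M5−M4)/(6·2)=-991/1860, b=Δ4−h4·(2M4+M5)/6=-1052/465
t_q=7/2 → seg 1, τ=3/2; S=2+-2149/930·τ+-421/310·τ²+628/1395·τ³=-3723/1240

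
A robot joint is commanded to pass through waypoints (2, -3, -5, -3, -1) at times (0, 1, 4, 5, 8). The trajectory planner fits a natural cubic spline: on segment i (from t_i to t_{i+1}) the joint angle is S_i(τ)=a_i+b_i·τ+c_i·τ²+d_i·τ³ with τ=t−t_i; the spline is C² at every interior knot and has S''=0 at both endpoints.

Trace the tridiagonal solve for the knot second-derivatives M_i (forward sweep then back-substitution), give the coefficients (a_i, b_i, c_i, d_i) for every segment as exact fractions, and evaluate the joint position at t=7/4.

Δ: Δ0=-5, Δ1=-2/3, Δ2=2, Δ3=2/3
row 1: diag=8, rhs=26; c'=3/8, d'=13/4
row 2: denom=8−3·3/8=55/8; d'=(16−3·13/4)/(55/8)=10/11
row 3: denom=8−1·8/55=432/55; d'=(-8−1·10/11)/(432/55)=-245/216
back: M3=-245/216
back: M2=10/11−8/55·-245/216=29/27
back: M1=13/4−3/8·29/27=205/72
M: M0=0, M1=205/72, M2=29/27, M3=-245/216, M4=0
seg 0: a=2, c=M0/2=0, d=(M1−M0)/(6·1)=205/432, b=Δ0−h0·(2M0+M1)/6=-2365/432
seg 1: a=-3, c=M1/2=205/144, d=(M2−M1)/(6·3)=-383/3888, b=Δ1−h1·(2M1+M2)/6=-875/216
seg 2: a=-5, c=M2/2=29/54, d=(M3−M2)/(6·1)=-53/144, b=Δ2−h2·(2M2+M3)/6=791/432
seg 3: a=-3, c=M3/2=-245/432, d=(M4−M3)/(6·3)=245/3888, b=Δ3−h3·(2M3+M4)/6=389/216
t_q=7/4 → seg 1, τ=3/4; S=-3+-875/216·τ+205/144·τ²+-383/3888·τ³=-16217/3072

  seg 0: a=2 b=-2365/432 c=0 d=205/432
  seg 1: a=-3 b=-875/216 c=205/144 d=-383/3888
  seg 2: a=-5 b=791/432 c=29/54 d=-53/144
  seg 3: a=-3 b=389/216 c=-245/432 d=245/3888
S(7/4) = -16217/3072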